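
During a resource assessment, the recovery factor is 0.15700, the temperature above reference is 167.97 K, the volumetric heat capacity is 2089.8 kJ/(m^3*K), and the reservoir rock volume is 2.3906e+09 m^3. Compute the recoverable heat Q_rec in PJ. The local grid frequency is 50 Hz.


Step 1: Q_s = Vr*rhoc*dT/1e12 = 2.3906e+09*2089.8*167.97/1e12 = 839.1573 PJ
Step 2: Q_rec = Q_s * RF = 839.1573 * 0.157 = 131.75 PJ
Q_rec = 131.75 PJ


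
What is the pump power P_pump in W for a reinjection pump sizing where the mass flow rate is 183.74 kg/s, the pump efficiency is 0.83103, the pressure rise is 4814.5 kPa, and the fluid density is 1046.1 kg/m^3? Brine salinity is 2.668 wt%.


P_pump = mdot * dP / (rho * eta)
P_pump = 183.74 * 4814.5 / (1046.1 * 0.83103)
P_pump = 1017.572 kW
Convert: 1017.572 kW * 1000.0 = 1.0176e+06 W
P_pump = 1.0176e+06 W


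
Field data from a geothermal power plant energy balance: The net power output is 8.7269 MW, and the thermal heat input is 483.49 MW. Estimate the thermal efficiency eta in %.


eta = W_net / Q_in * 100
eta = 8.7269 / 483.49 * 100
eta = 1.8050 %


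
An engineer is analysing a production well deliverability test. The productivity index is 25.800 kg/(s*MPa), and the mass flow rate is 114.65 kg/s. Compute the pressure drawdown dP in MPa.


dP = mdot * 1000 / PI
dP = 114.65 * 1000 / 25.800
dP = 4443.798 kPa
Convert: 4443.798 kPa * 0.001 = 4.4438 MPa
dP = 4.4438 MPa


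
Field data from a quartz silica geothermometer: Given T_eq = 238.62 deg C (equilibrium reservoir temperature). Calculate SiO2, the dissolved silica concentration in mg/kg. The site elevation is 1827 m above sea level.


SiO2 = 10^(5.19 - 1309/(T_eq + 273.15))
SiO2 = 10^(5.19 - 1309/(238.62 + 273.15))
SiO2 = 428.76 mg/kg


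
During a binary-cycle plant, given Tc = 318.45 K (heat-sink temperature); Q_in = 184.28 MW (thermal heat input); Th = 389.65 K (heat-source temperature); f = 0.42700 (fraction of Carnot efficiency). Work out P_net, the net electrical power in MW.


Step 1: eta = (1 - Tc/Th)*f = (1 - 318.45/389.65)*0.427 = 0.07802489
Step 2: P_net = eta * Q_in = 0.07802489 * 184.28 = 14.378 MW
P_net = 14.378 MW


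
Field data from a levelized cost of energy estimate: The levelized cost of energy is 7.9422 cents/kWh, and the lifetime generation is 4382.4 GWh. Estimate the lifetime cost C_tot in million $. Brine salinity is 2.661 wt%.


C_tot = LCOE / 100 * E_tot
C_tot = 7.9422 / 100 * 4382.4
C_tot = 348.06 million $


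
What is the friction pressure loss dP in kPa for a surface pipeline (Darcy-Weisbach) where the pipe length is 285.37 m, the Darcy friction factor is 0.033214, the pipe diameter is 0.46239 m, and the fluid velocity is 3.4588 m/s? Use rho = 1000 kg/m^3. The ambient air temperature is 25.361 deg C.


dP = f * (L/D) * (rho*vel^2/2) / 1000
dP = 0.033214 * (285.37/0.46239) * (1000*3.4588^2/2) / 1000
dP = 122.61 kPa


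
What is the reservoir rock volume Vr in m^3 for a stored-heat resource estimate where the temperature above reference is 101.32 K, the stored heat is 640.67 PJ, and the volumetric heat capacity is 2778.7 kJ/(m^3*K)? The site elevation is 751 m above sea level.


Vr = Q_s * 1e12 / (rhoc * dT)
Vr = 640.67 * 1e12 / (2778.7 * 101.32)
Vr = 2.2756e+09 m^3


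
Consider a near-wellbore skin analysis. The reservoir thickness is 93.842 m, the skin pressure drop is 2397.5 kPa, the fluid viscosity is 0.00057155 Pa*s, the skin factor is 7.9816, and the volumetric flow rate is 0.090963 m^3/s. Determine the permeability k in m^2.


k = S*q*mu / (2*pi*dP_s*1000*hr)
k = 7.9816*0.090963*0.00057155 / (2*pi*2397.5*1000*93.842)
k = 2.9354e-13 m^2


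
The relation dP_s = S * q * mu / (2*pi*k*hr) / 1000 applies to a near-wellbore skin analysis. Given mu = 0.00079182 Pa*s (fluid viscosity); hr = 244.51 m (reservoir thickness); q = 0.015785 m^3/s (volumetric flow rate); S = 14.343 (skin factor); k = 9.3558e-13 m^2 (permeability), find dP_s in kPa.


dP_s = S * q * mu / (2*pi*k*hr) / 1000
dP_s = 14.343 * 0.015785 * 0.00079182 / (2*pi*9.3558e-13*244.51) / 1000
dP_s = 124.73 kPa


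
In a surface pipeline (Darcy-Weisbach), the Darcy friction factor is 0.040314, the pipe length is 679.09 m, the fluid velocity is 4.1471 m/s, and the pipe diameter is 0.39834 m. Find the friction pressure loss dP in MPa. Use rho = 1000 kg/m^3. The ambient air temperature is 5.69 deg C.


dP = f * (L/D) * (rho*vel^2/2) / 1000
dP = 0.040314 * (679.09/0.39834) * (1000*4.1471^2/2) / 1000
dP = 591.0012 kPa
Convert: 591.0012 kPa * 0.001 = 0.59100 MPa
dP = 0.59100 MPa


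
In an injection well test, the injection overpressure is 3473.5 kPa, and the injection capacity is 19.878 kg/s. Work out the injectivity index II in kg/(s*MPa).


II = mdot * 1000 / dP
II = 19.878 * 1000 / 3473.5
II = 5.7228 kg/(s*MPa)


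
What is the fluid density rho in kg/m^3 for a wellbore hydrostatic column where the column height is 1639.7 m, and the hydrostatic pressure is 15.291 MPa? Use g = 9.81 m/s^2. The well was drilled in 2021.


rho = P * 1e6 / (g * h)
rho = 15.291 * 1e6 / (9.81 * 1639.7)
rho = 950.61 kg/m^3


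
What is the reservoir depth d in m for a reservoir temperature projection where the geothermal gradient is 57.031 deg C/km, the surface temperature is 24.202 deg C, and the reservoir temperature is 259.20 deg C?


d = (T_res - T_surf) / grad * 1000
d = (259.20 - 24.202) / 57.031 * 1000
d = 4120.5 m


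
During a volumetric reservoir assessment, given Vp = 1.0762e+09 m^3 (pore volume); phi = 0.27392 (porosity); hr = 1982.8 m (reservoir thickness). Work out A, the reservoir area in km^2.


A = Vp / (1e6 * hr * phi)
A = 1.0762e+09 / (1e6 * 1982.8 * 0.27392)
A = 1.9815 km^2


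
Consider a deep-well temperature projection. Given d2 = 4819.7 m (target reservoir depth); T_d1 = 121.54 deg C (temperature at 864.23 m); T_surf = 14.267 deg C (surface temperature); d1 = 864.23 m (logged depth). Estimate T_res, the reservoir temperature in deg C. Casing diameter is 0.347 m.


Step 1: grad = (T_d1 - T_surf)/d1 * 1000 = (121.54 - 14.267)/864.23 * 1000 = 124.1255 deg C/km
Step 2: T_res = T_surf + grad*d2/1000 = 14.267 + 124.1255*4819.7/1000 = 612.51 deg C
T_res = 612.51 deg C


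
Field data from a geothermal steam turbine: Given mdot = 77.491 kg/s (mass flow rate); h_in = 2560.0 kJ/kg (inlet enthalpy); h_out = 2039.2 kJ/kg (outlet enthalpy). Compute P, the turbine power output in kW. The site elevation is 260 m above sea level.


P = mdot * (h_in - h_out) / 1000
P = 77.491 * (2560.0 - 2039.2) / 1000
P = 40.35731 MW
Convert: 40.35731 MW * 1000.0 = 40357 kW
P = 40357 kW


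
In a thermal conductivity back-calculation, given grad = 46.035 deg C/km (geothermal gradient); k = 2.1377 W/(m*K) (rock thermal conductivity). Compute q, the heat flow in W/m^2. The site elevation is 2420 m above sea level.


q = k * grad / 1000
q = 2.1377 * 46.035 / 1000
q = 0.098409 W/m^2


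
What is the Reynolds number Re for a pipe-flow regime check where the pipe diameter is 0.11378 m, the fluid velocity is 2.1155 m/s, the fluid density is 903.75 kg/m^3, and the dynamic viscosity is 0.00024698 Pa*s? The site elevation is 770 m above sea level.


Re = rho * vel * D / mu
Re = 903.75 * 2.1155 * 0.11378 / 0.00024698
Re = 8.8078e+05


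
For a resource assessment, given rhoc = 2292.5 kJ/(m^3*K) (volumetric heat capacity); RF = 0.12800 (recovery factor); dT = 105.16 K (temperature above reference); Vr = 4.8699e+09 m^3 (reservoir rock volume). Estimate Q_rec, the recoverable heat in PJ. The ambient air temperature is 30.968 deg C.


Step 1: Q_s = Vr*rhoc*dT/1e12 = 4.8699e+09*2292.5*105.16/1e12 = 1174.032 PJ
Step 2: Q_rec = Q_s * RF = 1174.032 * 0.128 = 150.28 PJ
Q_rec = 150.28 PJ


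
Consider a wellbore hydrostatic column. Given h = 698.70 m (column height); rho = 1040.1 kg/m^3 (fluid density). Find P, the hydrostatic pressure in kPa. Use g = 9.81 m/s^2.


P = rho * g * h / 1e6
P = 1040.1 * 9.81 * 698.70 / 1e6
P = 7.129102 MPa
Convert: 7.129102 MPa * 1000.0 = 7129.1 kPa
P = 7129.1 kPa


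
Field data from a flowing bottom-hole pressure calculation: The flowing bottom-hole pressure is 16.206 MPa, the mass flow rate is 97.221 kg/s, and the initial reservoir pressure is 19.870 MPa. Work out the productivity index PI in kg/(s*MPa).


PI = mdot / (P_i - P_wf)
PI = 97.221 / (19.870 - 16.206)
PI = 26.534 kg/(s*MPa)


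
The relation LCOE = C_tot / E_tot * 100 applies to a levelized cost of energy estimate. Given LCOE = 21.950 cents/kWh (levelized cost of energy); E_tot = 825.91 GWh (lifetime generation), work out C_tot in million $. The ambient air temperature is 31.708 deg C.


C_tot = LCOE / 100 * E_tot
C_tot = 21.950 / 100 * 825.91
C_tot = 181.29 million $


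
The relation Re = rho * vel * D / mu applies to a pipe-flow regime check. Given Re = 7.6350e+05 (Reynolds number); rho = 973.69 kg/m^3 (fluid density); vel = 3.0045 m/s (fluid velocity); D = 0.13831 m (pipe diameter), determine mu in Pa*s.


mu = rho * vel * D / Re
mu = 973.69 * 3.0045 * 0.13831 / 7.6350e+05
mu = 0.00052995 Pa*s


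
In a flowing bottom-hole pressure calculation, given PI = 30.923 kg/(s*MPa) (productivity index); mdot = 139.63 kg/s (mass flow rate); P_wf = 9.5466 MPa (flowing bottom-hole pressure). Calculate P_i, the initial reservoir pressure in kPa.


P_i = P_wf + mdot / PI
P_i = 9.5466 + 139.63 / 30.923
P_i = 14.06201 MPa
Convert: 14.06201 MPa * 1000.0 = 14062 kPa
P_i = 14062 kPa


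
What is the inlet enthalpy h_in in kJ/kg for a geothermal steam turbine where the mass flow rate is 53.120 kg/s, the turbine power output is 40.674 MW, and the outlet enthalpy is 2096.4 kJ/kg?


h_in = h_out + P * 1000 / mdot
h_in = 2096.4 + 40.674 * 1000 / 53.120
h_in = 2862.1 kJ/kg


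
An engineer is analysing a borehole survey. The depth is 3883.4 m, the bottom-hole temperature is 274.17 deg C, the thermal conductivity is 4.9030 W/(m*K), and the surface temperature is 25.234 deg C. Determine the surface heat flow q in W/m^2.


Step 1: grad = (T_d - T_surf)/d * 1000 = (274.17 - 25.234)/3883.4 * 1000 = 64.10259 deg C/km
Step 2: q = k * grad / 1000 = 4.903 * 64.10259 / 1000 = 0.31429 W/m^2
q = 0.31429 W/m^2


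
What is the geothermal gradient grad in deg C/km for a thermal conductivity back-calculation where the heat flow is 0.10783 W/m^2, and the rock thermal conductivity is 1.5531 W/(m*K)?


grad = q / k * 1000
grad = 0.10783 / 1.5531 * 1000
grad = 69.429 deg C/km


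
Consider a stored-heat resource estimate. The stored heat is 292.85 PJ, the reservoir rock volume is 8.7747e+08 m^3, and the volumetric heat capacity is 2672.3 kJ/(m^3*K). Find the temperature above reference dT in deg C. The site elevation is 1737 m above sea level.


dT = Q_s * 1e12 / (Vr * rhoc)
dT = 292.85 * 1e12 / (8.7747e+08 * 2672.3)
dT = 124.8900 K
Convert (temperature difference, 1 K = 1 deg C): 124.8900 K = 124.8900 deg C
dT = 124.89 deg C


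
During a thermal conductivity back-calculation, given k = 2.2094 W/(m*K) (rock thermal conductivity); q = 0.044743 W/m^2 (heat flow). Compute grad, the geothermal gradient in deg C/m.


grad = q / k * 1000
grad = 0.044743 / 2.2094 * 1000
grad = 20.25120 deg C/km
Convert: 20.25120 deg C/km * 0.001 = 0.020251 deg C/m
grad = 0.020251 deg C/m


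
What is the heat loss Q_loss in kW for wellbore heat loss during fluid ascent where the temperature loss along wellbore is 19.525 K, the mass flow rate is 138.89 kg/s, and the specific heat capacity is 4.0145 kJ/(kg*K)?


Q_loss = mdot * cp * dT
Q_loss = 138.89 * 4.0145 * 19.525
Q_loss = 10887 kW


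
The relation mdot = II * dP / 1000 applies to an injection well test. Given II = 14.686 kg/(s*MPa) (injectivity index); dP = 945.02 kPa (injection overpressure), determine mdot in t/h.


mdot = II * dP / 1000
mdot = 14.686 * 945.02 / 1000
mdot = 13.87856 kg/s
Convert: 13.87856 kg/s * 3.6 = 49.963 t/h
mdot = 49.963 t/h


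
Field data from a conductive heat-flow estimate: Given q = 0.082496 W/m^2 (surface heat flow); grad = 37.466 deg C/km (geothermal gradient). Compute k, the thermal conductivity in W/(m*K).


k = q * 1000 / grad
k = 0.082496 * 1000 / 37.466
k = 2.2019 W/(m*K)


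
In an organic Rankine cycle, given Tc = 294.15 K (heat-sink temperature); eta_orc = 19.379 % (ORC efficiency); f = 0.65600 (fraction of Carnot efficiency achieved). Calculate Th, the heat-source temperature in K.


Th = Tc / (1 - (eta_orc/100)/f)
Th = 294.15 / (1 - (19.379/100)/0.65600)
Th = 417.48 K


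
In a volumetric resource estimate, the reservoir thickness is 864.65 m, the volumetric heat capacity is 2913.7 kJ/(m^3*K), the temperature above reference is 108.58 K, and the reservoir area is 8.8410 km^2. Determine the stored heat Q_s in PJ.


Step 1: Vr = A*1e6*hr = 8.841*1e6*864.65 = 7.644371e+09 m^3
Step 2: Q_s = Vr*rhoc*dT/1e12 = 7.644371e+09*2913.7*108.58/1e12 = 2418.4 PJ
Q_s = 2418.4 PJ


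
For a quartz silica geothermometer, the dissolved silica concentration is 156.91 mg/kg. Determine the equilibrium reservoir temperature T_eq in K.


T_eq = 1309 / (5.19 - log10(SiO2)) - 273.15
T_eq = 1309 / (5.19 - log10(156.91)) - 273.15
T_eq = 164.0067 deg C
Convert to K: 164.0067 + 273.15 = 437.16 K
T_eq = 437.16 K


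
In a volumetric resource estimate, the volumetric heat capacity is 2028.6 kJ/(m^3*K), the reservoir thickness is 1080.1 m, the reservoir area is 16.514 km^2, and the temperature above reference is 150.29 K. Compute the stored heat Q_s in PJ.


Step 1: Vr = A*1e6*hr = 16.514*1e6*1080.1 = 1.783677e+10 m^3
Step 2: Q_s = Vr*rhoc*dT/1e12 = 1.783677e+10*2028.6*150.29/1e12 = 5438.0 PJ
Q_s = 5438.0 PJ


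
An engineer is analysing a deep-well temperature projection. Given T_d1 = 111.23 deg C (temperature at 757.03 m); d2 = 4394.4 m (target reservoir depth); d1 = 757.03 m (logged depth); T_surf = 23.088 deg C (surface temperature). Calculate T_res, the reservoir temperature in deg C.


Step 1: grad = (T_d1 - T_surf)/d1 * 1000 = (111.23 - 23.088)/757.03 * 1000 = 116.4313 deg C/km
Step 2: T_res = T_surf + grad*d2/1000 = 23.088 + 116.4313*4394.4/1000 = 534.73 deg C
T_res = 534.73 deg C


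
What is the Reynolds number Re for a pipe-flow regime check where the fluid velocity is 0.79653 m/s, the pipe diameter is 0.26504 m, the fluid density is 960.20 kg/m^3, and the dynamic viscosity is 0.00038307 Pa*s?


Re = rho * vel * D / mu
Re = 960.20 * 0.79653 * 0.26504 / 0.00038307
Re = 5.2917e+05


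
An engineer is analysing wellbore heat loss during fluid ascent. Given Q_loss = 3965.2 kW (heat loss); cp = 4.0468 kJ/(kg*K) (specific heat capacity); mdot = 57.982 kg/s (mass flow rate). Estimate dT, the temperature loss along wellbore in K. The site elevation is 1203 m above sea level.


dT = Q_loss / (mdot * cp)
dT = 3965.2 / (57.982 * 4.0468)
dT = 16.899 K


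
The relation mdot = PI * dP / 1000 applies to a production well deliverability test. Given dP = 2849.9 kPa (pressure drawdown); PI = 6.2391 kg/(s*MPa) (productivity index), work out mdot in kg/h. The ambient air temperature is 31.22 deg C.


mdot = PI * dP / 1000
mdot = 6.2391 * 2849.9 / 1000
mdot = 17.78081 kg/s
Convert: 17.78081 kg/s * 3600.0 = 64011 kg/h
mdot = 64011 kg/h


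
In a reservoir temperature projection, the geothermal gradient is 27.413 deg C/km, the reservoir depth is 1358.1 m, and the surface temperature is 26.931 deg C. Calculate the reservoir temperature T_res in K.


T_res = T_surf + grad * d / 1000
T_res = 26.931 + 27.413 * 1358.1 / 1000
T_res = 64.16060 deg C
Convert to K: 64.16060 + 273.15 = 337.31 K
T_res = 337.31 K


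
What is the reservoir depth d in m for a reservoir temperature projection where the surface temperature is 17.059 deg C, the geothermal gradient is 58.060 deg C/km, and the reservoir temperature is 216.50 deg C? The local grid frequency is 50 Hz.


d = (T_res - T_surf) / grad * 1000
d = (216.50 - 17.059) / 58.060 * 1000
d = 3435.1 m


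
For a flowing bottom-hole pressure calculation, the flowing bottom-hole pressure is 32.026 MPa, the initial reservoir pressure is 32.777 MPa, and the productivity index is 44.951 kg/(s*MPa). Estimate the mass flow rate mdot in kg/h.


mdot = (P_i - P_wf) * PI
mdot = (32.777 - 32.026) * 44.951
mdot = 33.75820 kg/s
Convert: 33.75820 kg/s * 3600.0 = 1.2153e+05 kg/h
mdot = 1.2153e+05 kg/h


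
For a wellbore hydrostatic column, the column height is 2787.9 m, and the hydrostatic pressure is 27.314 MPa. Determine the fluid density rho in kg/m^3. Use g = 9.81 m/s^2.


rho = P * 1e6 / (g * h)
rho = 27.314 * 1e6 / (9.81 * 2787.9)
rho = 998.71 kg/m^3


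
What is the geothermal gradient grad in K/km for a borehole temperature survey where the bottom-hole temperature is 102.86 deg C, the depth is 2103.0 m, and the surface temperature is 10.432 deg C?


grad = (T_d - T_surf) / d * 1000
grad = (102.86 - 10.432) / 2103.0 * 1000
grad = 43.95055 deg C/km
Convert: 43.95055 deg C/km * 1.0 = 43.951 K/km
grad = 43.951 K/km


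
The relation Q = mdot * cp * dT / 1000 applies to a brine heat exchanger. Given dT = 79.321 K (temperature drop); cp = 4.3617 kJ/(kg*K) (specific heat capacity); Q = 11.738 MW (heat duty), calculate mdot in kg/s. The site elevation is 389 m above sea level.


mdot = Q * 1000 / (cp * dT)
mdot = 11.738 * 1000 / (4.3617 * 79.321)
mdot = 33.927 kg/s


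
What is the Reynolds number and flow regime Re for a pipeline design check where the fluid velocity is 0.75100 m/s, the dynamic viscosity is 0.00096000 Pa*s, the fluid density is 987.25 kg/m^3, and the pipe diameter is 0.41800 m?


Step 1: Re = rho*vel*D/mu = 987.25*0.751*0.418/0.00096 = 3.2283e+05
Step 2: Re = 3.2283e+05 > 4000, so flow is turbulent.
Re = 3.2283e+05 (turbulent)


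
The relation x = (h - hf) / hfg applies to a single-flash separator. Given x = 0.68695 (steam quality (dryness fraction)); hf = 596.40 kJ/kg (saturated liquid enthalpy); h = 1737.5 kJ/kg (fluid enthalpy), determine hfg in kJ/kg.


hfg = (h - hf) / x
hfg = (1737.5 - 596.40) / 0.68695
hfg = 1661.1 kJ/kg


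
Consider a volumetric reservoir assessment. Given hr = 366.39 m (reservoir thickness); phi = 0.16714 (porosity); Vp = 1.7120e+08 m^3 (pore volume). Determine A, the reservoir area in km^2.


A = Vp / (1e6 * hr * phi)
A = 1.7120e+08 / (1e6 * 366.39 * 0.16714)
A = 2.7956 km^2


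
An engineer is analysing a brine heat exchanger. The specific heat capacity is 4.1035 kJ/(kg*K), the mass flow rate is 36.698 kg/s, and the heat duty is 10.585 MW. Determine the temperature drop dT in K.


dT = Q * 1000 / (mdot * cp)
dT = 10.585 * 1000 / (36.698 * 4.1035)
dT = 70.290 K


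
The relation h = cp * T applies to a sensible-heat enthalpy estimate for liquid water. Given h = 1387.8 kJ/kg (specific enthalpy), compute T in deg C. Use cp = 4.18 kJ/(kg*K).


T = h / cp
T = 1387.8 / 4.18
T = 332.01 deg C


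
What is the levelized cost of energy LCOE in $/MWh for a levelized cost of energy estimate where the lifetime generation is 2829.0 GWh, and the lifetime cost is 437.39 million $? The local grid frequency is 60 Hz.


LCOE = C_tot / E_tot * 100
LCOE = 437.39 / 2829.0 * 100
LCOE = 15.46094 cents/kWh
Convert: 15.46094 cents/kWh * 10.0 = 154.61 $/MWh
LCOE = 154.61 $/MWh


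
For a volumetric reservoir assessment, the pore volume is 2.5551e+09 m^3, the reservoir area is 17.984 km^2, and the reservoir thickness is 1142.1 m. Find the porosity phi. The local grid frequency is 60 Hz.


phi = Vp / (A * 1e6 * hr)
phi = 2.5551e+09 / (17.984 * 1e6 * 1142.1)
phi = 0.12440


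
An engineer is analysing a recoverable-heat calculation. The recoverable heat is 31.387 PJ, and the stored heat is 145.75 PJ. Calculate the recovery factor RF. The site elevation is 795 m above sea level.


RF = Q_rec / Q_s
RF = 31.387 / 145.75
RF = 0.21535


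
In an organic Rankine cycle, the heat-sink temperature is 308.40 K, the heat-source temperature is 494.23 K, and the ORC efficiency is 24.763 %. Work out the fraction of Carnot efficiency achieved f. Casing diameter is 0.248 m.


f = (eta_orc/100) / (1 - Tc/Th)
f = (24.763/100) / (1 - 308.40/494.23)
f = 0.65859


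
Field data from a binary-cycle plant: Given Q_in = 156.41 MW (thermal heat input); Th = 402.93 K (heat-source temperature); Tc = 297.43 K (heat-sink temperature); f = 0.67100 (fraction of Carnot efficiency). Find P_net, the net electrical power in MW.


Step 1: eta = (1 - Tc/Th)*f = (1 - 297.43/402.93)*0.671 = 0.1756893
Step 2: P_net = eta * Q_in = 0.1756893 * 156.41 = 27.480 MW
P_net = 27.480 MW


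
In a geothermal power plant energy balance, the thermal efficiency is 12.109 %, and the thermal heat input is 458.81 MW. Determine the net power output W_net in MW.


W_net = eta / 100 * Q_in
W_net = 12.109 / 100 * 458.81
W_net = 55.557 MW


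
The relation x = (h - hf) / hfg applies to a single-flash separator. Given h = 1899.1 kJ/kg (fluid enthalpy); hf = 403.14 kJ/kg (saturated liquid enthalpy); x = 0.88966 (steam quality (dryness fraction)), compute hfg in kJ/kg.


hfg = (h - hf) / x
hfg = (1899.1 - 403.14) / 0.88966
hfg = 1681.5 kJ/kg


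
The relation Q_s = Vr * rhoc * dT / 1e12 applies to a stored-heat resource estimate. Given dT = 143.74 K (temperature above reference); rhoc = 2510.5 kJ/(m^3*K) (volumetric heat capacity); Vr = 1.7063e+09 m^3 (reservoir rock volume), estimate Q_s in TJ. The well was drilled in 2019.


Q_s = Vr * rhoc * dT / 1e12
Q_s = 1.7063e+09 * 2510.5 * 143.74 / 1e12
Q_s = 615.7342 PJ
Convert: 615.7342 PJ * 1000.0 = 6.1573e+05 TJ
Q_s = 6.1573e+05 TJ


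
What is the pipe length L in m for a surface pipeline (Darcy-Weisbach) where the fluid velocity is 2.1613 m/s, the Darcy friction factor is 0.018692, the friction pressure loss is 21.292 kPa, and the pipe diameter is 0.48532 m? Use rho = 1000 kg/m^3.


L = dP*1000*D / (f*rho*vel^2/2)
L = 21.292*1000*0.48532 / (0.018692*1000*2.1613^2/2)
L = 236.69 m


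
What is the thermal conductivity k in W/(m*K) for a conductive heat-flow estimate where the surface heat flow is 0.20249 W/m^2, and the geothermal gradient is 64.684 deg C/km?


k = q * 1000 / grad
k = 0.20249 * 1000 / 64.684
k = 3.1304 W/(m*K)


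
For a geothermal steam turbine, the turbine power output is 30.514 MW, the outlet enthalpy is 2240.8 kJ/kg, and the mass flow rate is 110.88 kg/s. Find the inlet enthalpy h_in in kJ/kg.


h_in = h_out + P * 1000 / mdot
h_in = 2240.8 + 30.514 * 1000 / 110.88
h_in = 2516.0 kJ/kg


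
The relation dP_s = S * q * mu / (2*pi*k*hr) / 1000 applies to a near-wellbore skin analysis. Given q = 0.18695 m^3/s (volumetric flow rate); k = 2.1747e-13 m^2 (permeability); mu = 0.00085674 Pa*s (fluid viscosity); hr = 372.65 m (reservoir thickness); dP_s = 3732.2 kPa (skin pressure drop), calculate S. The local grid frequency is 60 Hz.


S = dP_s * 1000 * 2*pi*k*hr / (q*mu)
S = 3732.2 * 1000 * 2*pi*2.1747e-13*372.65 / (0.18695*0.00085674)
S = 11.865


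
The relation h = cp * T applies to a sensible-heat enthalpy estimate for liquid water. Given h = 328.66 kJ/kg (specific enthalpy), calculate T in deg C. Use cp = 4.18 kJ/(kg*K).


T = h / cp
T = 328.66 / 4.18
T = 78.627 deg C


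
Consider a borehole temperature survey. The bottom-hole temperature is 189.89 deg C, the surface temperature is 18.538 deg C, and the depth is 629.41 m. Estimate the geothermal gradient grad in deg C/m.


grad = (T_d - T_surf) / d * 1000
grad = (189.89 - 18.538) / 629.41 * 1000
grad = 272.2423 deg C/km
Convert: 272.2423 deg C/km * 0.001 = 0.27224 deg C/m
grad = 0.27224 deg C/m


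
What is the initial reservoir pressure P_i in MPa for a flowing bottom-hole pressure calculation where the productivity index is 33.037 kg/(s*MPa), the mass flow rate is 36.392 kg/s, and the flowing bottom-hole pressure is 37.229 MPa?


P_i = P_wf + mdot / PI
P_i = 37.229 + 36.392 / 33.037
P_i = 38.331 MPa


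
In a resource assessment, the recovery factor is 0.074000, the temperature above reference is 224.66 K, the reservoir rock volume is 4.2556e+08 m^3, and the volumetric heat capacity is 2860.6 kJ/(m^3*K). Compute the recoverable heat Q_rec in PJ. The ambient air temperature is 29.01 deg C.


Step 1: Q_s = Vr*rhoc*dT/1e12 = 4.2556e+08*2860.6*224.66/1e12 = 273.4914 PJ
Step 2: Q_rec = Q_s * RF = 273.4914 * 0.074 = 20.238 PJ
Q_rec = 20.238 PJ


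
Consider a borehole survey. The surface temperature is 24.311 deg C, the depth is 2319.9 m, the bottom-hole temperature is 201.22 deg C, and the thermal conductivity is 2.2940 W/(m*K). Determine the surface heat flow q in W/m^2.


Step 1: grad = (T_d - T_surf)/d * 1000 = (201.22 - 24.311)/2319.9 * 1000 = 76.25717 deg C/km
Step 2: q = k * grad / 1000 = 2.294 * 76.25717 / 1000 = 0.17493 W/m^2
q = 0.17493 W/m^2


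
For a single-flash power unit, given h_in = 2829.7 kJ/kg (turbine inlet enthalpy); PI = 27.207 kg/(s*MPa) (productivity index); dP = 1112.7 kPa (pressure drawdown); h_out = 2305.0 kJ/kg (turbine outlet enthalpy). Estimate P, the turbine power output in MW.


Step 1: mdot = PI * dP / 1000 = 27.207 * 1112.7 / 1000 = 30.27323 kg/s
Step 2: P = mdot*(h_in - h_out)/1000 = 30.27323*(2829.7 - 2305.0)/1000 = 15.884 MW
P = 15.884 MW


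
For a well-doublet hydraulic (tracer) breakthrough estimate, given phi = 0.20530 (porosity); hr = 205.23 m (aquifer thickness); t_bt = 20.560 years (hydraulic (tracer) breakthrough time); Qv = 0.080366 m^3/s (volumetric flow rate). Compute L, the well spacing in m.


L = sqrt(t_bt*365.25*86400*3*Qv / (pi*hr*phi))
L = sqrt(20.560*365.25*86400*3*0.080366 / (pi*205.23*0.20530))
L = 1087.1 m


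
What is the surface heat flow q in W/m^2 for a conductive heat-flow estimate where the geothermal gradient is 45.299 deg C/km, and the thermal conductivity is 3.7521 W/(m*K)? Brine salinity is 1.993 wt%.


q = k * grad / 1000
q = 3.7521 * 45.299 / 1000
q = 0.16997 W/m^2


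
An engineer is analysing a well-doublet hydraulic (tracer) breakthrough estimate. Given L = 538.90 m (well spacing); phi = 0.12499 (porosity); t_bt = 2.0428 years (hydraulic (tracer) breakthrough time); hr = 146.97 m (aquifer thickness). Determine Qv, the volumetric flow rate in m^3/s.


Qv = pi*hr*phi*L^2 / (3*t_bt*365.25*86400)
Qv = pi*146.97*0.12499*538.90^2 / (3*2.0428*365.25*86400)
Qv = 0.086660 m^3/s


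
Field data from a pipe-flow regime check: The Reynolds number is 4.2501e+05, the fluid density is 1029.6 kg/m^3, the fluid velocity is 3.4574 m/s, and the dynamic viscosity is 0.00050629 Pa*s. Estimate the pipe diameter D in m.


D = Re * mu / (rho * vel)
D = 4.2501e+05 * 0.00050629 / (1029.6 * 3.4574)
D = 0.060448 m


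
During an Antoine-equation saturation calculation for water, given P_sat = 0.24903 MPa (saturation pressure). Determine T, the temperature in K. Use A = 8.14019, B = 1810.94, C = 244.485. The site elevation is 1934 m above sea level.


T = B / (A - log10(P_sat * 760 / 0.101325)) - C
T = 1810.94 / (8.14019 - log10(0.24903 * 760 / 0.101325)) - 244.485
T = 127.4598 deg C
Convert to K: 127.4598 + 273.15 = 400.61 K
T = 400.61 K


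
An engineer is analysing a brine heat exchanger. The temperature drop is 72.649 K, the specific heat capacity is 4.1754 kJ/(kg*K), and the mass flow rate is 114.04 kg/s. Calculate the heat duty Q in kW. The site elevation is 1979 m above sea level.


Q = mdot * cp * dT / 1000
Q = 114.04 * 4.1754 * 72.649 / 1000
Q = 34.59274 MW
Convert: 34.59274 MW * 1000.0 = 34593 kW
Q = 34593 kW


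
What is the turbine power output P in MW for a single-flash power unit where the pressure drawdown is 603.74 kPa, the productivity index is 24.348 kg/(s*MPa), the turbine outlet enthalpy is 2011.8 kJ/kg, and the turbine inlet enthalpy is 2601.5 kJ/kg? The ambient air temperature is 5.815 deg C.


Step 1: mdot = PI * dP / 1000 = 24.348 * 603.74 / 1000 = 14.69986 kg/s
Step 2: P = mdot*(h_in - h_out)/1000 = 14.69986*(2601.5 - 2011.8)/1000 = 8.6685 MW
P = 8.6685 MW


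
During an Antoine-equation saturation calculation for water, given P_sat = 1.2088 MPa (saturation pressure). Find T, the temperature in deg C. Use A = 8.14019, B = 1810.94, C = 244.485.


T = B / (A - log10(P_sat * 760 / 0.101325)) - C
T = 1810.94 / (8.14019 - log10(1.2088 * 760 / 0.101325)) - 244.485
T = 188.47 deg C


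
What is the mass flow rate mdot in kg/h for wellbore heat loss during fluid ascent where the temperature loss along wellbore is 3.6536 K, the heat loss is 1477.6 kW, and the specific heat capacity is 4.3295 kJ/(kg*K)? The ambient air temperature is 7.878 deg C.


mdot = Q_loss / (cp * dT)
mdot = 1477.6 / (4.3295 * 3.6536)
mdot = 93.41103 kg/s
Convert: 93.41103 kg/s * 3600.0 = 3.3628e+05 kg/h
mdot = 3.3628e+05 kg/h


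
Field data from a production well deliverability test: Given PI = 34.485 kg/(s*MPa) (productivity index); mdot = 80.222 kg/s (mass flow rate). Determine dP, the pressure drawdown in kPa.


dP = mdot * 1000 / PI
dP = 80.222 * 1000 / 34.485
dP = 2326.3 kPa


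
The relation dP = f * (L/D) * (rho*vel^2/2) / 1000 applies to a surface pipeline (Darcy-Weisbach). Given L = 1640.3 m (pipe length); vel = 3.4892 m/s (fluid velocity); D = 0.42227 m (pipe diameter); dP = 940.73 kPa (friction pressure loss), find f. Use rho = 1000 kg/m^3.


f = dP*1000 / ((L/D)*(rho*vel^2/2))
f = 940.73*1000 / ((1640.3/0.42227)*(1000*3.4892^2/2))
f = 0.039784


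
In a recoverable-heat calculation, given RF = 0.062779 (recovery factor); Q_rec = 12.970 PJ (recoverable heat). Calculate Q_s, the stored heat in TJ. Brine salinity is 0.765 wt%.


Q_s = Q_rec / RF
Q_s = 12.970 / 0.062779
Q_s = 206.5977 PJ
Convert: 206.5977 PJ * 1000.0 = 2.0660e+05 TJ
Q_s = 2.0660e+05 TJ


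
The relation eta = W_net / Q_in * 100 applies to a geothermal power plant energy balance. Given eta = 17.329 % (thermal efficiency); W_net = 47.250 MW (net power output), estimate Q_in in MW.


Q_in = W_net / (eta / 100)
Q_in = 47.250 / (17.329 / 100)
Q_in = 272.66 MW


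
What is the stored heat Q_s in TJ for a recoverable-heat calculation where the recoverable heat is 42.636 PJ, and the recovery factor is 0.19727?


Q_s = Q_rec / RF
Q_s = 42.636 / 0.19727
Q_s = 216.1302 PJ
Convert: 216.1302 PJ * 1000.0 = 2.1613e+05 TJ
Q_s = 2.1613e+05 TJ


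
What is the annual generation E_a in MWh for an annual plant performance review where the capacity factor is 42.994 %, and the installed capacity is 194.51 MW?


E_a = CF / 100 * cap * 8760
E_a = 42.994 / 100 * 194.51 * 8760
E_a = 7.3258e+05 MWh


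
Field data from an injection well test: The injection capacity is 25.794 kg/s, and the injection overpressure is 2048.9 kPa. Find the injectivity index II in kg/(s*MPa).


II = mdot * 1000 / dP
II = 25.794 * 1000 / 2048.9
II = 12.589 kg/(s*MPa)


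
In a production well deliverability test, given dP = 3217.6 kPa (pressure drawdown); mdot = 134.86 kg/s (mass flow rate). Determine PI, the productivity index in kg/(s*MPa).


PI = mdot * 1000 / dP
PI = 134.86 * 1000 / 3217.6
PI = 41.913 kg/(s*MPa)


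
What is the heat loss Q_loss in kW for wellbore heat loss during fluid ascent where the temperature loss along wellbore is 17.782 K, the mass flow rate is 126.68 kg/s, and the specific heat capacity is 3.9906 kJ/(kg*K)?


Q_loss = mdot * cp * dT
Q_loss = 126.68 * 3.9906 * 17.782
Q_loss = 8989.3 kW


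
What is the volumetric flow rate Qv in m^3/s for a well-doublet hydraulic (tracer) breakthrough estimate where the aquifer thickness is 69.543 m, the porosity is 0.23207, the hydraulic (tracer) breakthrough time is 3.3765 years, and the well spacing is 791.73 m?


Qv = pi*hr*phi*L^2 / (3*t_bt*365.25*86400)
Qv = pi*69.543*0.23207*791.73^2 / (3*3.3765*365.25*86400)
Qv = 0.099422 m^3/s


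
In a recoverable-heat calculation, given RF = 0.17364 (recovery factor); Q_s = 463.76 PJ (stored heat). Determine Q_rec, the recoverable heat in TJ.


Q_rec = Q_s * RF
Q_rec = 463.76 * 0.17364
Q_rec = 80.52729 PJ
Convert: 80.52729 PJ * 1000.0 = 80527 TJ
Q_rec = 80527 TJ


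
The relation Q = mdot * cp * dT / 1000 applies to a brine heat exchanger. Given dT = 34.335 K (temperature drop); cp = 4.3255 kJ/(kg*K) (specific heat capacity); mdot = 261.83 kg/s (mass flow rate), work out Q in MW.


Q = mdot * cp * dT / 1000
Q = 261.83 * 4.3255 * 34.335 / 1000
Q = 38.886 MW


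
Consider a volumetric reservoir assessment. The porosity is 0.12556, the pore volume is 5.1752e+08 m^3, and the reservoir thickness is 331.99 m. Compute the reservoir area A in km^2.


A = Vp / (1e6 * hr * phi)
A = 5.1752e+08 / (1e6 * 331.99 * 0.12556)
A = 12.415 km^2


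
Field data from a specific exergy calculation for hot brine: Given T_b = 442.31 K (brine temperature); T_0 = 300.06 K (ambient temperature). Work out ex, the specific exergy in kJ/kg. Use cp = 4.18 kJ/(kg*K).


ex = cp * ((T_b - T_0) - T_0 * ln(T_b/T_0))
ex = 4.18 * ((442.31 - 300.06) - 300.06 * ln(442.31/300.06))
ex = 107.92 kJ/kg


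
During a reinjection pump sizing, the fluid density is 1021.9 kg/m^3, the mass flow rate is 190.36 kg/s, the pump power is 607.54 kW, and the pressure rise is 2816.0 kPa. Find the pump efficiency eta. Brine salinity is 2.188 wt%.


eta = mdot * dP / (rho * P_pump)
eta = 190.36 * 2816.0 / (1021.9 * 607.54)
eta = 0.86343


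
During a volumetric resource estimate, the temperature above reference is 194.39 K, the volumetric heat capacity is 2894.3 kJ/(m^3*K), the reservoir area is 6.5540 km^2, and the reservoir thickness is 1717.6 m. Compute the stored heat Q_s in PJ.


Step 1: Vr = A*1e6*hr = 6.554*1e6*1717.6 = 1.125715e+10 m^3
Step 2: Q_s = Vr*rhoc*dT/1e12 = 1.125715e+10*2894.3*194.39/1e12 = 6333.5 PJ
Q_s = 6333.5 PJ


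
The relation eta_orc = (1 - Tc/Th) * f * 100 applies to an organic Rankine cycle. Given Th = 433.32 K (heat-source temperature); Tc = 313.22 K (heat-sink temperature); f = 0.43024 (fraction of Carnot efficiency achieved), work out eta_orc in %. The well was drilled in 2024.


eta_orc = (1 - Tc/Th) * f * 100
eta_orc = (1 - 313.22/433.32) * 0.43024 * 100
eta_orc = 11.925 %


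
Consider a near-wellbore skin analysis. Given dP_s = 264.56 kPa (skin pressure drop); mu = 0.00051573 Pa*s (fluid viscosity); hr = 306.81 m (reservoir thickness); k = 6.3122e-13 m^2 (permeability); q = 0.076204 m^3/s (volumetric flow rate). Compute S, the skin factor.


S = dP_s * 1000 * 2*pi*k*hr / (q*mu)
S = 264.56 * 1000 * 2*pi*6.3122e-13*306.81 / (0.076204*0.00051573)
S = 8.1913


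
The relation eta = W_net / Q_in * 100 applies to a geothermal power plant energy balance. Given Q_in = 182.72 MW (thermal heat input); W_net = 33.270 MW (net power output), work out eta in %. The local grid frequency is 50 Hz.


eta = W_net / Q_in * 100
eta = 33.270 / 182.72 * 100
eta = 18.208 %


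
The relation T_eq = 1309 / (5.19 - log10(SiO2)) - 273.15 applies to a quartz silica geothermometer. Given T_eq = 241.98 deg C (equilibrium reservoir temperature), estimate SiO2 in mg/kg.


SiO2 = 10^(5.19 - 1309/(T_eq + 273.15))
SiO2 = 10^(5.19 - 1309/(241.98 + 273.15))
SiO2 = 445.55 mg/kg


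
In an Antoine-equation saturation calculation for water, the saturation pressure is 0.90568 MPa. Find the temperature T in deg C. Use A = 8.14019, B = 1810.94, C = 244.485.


T = B / (A - log10(P_sat * 760 / 0.101325)) - C
T = 1810.94 / (8.14019 - log10(0.90568 * 760 / 0.101325)) - 244.485
T = 175.87 deg C


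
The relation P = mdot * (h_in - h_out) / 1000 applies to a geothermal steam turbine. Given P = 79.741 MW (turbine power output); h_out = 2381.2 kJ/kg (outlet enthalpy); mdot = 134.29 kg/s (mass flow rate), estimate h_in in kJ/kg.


h_in = h_out + P * 1000 / mdot
h_in = 2381.2 + 79.741 * 1000 / 134.29
h_in = 2975.0 kJ/kg


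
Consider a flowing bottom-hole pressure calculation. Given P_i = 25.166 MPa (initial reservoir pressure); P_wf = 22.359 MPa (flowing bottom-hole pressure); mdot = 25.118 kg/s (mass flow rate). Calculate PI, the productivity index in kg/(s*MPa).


PI = mdot / (P_i - P_wf)
PI = 25.118 / (25.166 - 22.359)
PI = 8.9483 kg/(s*MPa)


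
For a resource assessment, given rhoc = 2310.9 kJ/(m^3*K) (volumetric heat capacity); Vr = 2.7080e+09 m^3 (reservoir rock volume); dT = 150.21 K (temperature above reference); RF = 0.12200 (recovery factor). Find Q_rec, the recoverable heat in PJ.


Step 1: Q_s = Vr*rhoc*dT/1e12 = 2.7080e+09*2310.9*150.21/1e12 = 940.0017 PJ
Step 2: Q_rec = Q_s * RF = 940.0017 * 0.122 = 114.68 PJ
Q_rec = 114.68 PJ


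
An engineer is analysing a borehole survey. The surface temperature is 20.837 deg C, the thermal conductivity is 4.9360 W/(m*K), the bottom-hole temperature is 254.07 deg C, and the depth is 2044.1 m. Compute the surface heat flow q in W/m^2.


Step 1: grad = (T_d - T_surf)/d * 1000 = (254.07 - 20.837)/2044.1 * 1000 = 114.1006 deg C/km
Step 2: q = k * grad / 1000 = 4.936 * 114.1006 / 1000 = 0.56320 W/m^2
q = 0.56320 W/m^2


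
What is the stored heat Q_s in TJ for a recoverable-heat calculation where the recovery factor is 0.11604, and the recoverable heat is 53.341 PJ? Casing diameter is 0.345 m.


Q_s = Q_rec / RF
Q_s = 53.341 / 0.11604
Q_s = 459.6777 PJ
Convert: 459.6777 PJ * 1000.0 = 4.5968e+05 TJ
Q_s = 4.5968e+05 TJ


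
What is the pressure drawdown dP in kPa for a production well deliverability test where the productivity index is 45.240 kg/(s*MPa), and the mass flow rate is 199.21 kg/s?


dP = mdot * 1000 / PI
dP = 199.21 * 1000 / 45.240
dP = 4403.4 kPa


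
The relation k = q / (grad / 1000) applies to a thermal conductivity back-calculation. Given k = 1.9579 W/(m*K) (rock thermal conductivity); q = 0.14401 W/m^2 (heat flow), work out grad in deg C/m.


grad = q / k * 1000
grad = 0.14401 / 1.9579 * 1000
grad = 73.55330 deg C/km
Convert: 73.55330 deg C/km * 0.001 = 0.073553 deg C/m
grad = 0.073553 deg C/m


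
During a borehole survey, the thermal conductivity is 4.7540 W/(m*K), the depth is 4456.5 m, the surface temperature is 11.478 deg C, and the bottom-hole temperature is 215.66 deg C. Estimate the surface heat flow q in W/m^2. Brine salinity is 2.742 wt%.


Step 1: grad = (T_d - T_surf)/d * 1000 = (215.66 - 11.478)/4456.5 * 1000 = 45.81667 deg C/km
Step 2: q = k * grad / 1000 = 4.754 * 45.81667 / 1000 = 0.21781 W/m^2
q = 0.21781 W/m^2


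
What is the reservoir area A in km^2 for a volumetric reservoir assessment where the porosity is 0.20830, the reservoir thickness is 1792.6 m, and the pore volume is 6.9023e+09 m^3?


A = Vp / (1e6 * hr * phi)
A = 6.9023e+09 / (1e6 * 1792.6 * 0.20830)
A = 18.485 km^2


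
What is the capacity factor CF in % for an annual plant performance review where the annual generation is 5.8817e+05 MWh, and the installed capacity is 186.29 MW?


CF = E_a / (cap * 8760) * 100
CF = 5.8817e+05 / (186.29 * 8760) * 100
CF = 36.042 %


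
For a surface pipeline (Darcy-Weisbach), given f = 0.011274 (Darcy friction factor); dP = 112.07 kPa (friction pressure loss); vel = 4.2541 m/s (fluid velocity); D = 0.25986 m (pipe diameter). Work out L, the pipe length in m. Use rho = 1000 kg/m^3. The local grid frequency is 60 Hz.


L = dP*1000*D / (f*rho*vel^2/2)
L = 112.07*1000*0.25986 / (0.011274*1000*4.2541^2/2)
L = 285.47 m


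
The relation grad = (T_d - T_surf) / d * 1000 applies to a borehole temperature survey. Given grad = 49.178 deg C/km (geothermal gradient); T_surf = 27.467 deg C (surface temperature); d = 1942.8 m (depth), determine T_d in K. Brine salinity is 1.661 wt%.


T_d = T_surf + grad * d / 1000
T_d = 27.467 + 49.178 * 1942.8 / 1000
T_d = 123.0100 deg C
Convert to K: 123.0100 + 273.15 = 396.16 K
T_d = 396.16 K


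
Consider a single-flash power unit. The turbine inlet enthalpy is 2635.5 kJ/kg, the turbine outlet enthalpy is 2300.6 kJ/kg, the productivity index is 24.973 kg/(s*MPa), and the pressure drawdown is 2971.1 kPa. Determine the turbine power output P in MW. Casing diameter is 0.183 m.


Step 1: mdot = PI * dP / 1000 = 24.973 * 2971.1 / 1000 = 74.19728 kg/s
Step 2: P = mdot*(h_in - h_out)/1000 = 74.19728*(2635.5 - 2300.6)/1000 = 24.849 MW
P = 24.849 MW
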